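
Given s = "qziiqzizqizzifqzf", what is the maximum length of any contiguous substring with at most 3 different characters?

13

add q: window [q] (1 distinct), len 1
add z: window [q, z] (2 distinct), len 2
add i: window [q, z, i] (3 distinct), len 3
add i: window [q, z, i, i] (3 distinct), len 4
add q: window [q, z, i, i, q] (3 distinct), len 5
add z: window [q, z, i, i, q, z] (3 distinct), len 6
add i: window [q, z, i, i, q, z, i] (3 distinct), len 7
add z: window [q, z, i, i, q, z, i, z] (3 distinct), len 8
add q: window [q, z, i, i, q, z, i, z, q] (3 distinct), len 9
add i: window [q, z, i, i, q, z, i, z, q, i] (3 distinct), len 10
add z: window [q, z, i, i, q, z, i, z, q, i, z] (3 distinct), len 11
add z: window [q, z, i, i, q, z, i, z, q, i, z, z] (3 distinct), len 12
add i: window [q, z, i, i, q, z, i, z, q, i, z, z, i] (3 distinct), len 13
add f: window [i, z, z, i, f] (3 distinct), len 5
add q: window [i, f, q] (3 distinct), len 3
add z: window [f, q, z] (3 distinct), len 3
add f: window [f, q, z, f] (3 distinct), len 4
Longest length with ≤3 distinct: 13.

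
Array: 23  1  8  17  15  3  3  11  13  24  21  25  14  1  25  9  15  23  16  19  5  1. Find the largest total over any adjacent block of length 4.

84

Window sums for each of the 19 positions:
[23, 1, 8, 17] → sum 49
[1, 8, 17, 15] → sum 41
[8, 17, 15, 3] → sum 43
[17, 15, 3, 3] → sum 38
[15, 3, 3, 11] → sum 32
[3, 3, 11, 13] → sum 30
[3, 11, 13, 24] → sum 51
[11, 13, 24, 21] → sum 69
[13, 24, 21, 25] → sum 83
[24, 21, 25, 14] → sum 84
[21, 25, 14, 1] → sum 61
[25, 14, 1, 25] → sum 65
[14, 1, 25, 9] → sum 49
[1, 25, 9, 15] → sum 50
[25, 9, 15, 23] → sum 72
[9, 15, 23, 16] → sum 63
[15, 23, 16, 19] → sum 73
[23, 16, 19, 5] → sum 63
[16, 19, 5, 1] → sum 41
Largest of these is 84.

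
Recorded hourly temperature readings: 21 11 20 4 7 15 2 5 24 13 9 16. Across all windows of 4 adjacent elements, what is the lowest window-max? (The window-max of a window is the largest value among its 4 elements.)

(21, 11, 20, 4) → max 21
(11, 20, 4, 7) → max 20
(20, 4, 7, 15) → max 20
(4, 7, 15, 2) → max 15
(7, 15, 2, 5) → max 15
(15, 2, 5, 24) → max 24
(2, 5, 24, 13) → max 24
(5, 24, 13, 9) → max 24
(24, 13, 9, 16) → max 24
Lowest of these is 15.

15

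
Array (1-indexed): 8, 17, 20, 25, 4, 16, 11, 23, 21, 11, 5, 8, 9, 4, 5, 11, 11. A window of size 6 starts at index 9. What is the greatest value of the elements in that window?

Elements at indices 9..14: 21, 11, 5, 8, 9, 4
max(21, 11, 5, 8, 9, 4) = 21

21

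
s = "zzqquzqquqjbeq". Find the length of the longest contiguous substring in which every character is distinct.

5

[z] len 1
[z] len 1
[z, q] len 2
[q] len 1
[q, u] len 2
[q, u, z] len 3
[u, z, q] len 3
[q] len 1
[q, u] len 2
[u, q] len 2
[u, q, j] len 3
[u, q, j, b] len 4
[u, q, j, b, e] len 5
[j, b, e, q] len 4
Longest all-distinct length: 5.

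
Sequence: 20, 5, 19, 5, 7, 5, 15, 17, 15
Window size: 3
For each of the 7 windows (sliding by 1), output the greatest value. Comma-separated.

Sliding a size-3 window across the 9 values:
(20, 5, 19) → max 20
(5, 19, 5) → max 19
(19, 5, 7) → max 19
(5, 7, 5) → max 7
(7, 5, 15) → max 15
(5, 15, 17) → max 17
(15, 17, 15) → max 17

20, 19, 19, 7, 15, 17, 17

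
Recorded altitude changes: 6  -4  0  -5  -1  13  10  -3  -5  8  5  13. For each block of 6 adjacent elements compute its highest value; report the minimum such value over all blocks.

13

Window maxs for each of the 7 positions:
[6, -4, 0, -5, -1, 13] → max 13
[-4, 0, -5, -1, 13, 10] → max 13
[0, -5, -1, 13, 10, -3] → max 13
[-5, -1, 13, 10, -3, -5] → max 13
[-1, 13, 10, -3, -5, 8] → max 13
[13, 10, -3, -5, 8, 5] → max 13
[10, -3, -5, 8, 5, 13] → max 13
Minimum of these is 13.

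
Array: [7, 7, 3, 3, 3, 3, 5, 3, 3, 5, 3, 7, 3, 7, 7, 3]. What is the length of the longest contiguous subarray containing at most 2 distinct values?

add 7: window [7] (1 distinct), len 1
add 7: window [7, 7] (1 distinct), len 2
add 3: window [7, 7, 3] (2 distinct), len 3
add 3: window [7, 7, 3, 3] (2 distinct), len 4
add 3: window [7, 7, 3, 3, 3] (2 distinct), len 5
add 3: window [7, 7, 3, 3, 3, 3] (2 distinct), len 6
add 5: window [3, 3, 3, 3, 5] (2 distinct), len 5
add 3: window [3, 3, 3, 3, 5, 3] (2 distinct), len 6
add 3: window [3, 3, 3, 3, 5, 3, 3] (2 distinct), len 7
add 5: window [3, 3, 3, 3, 5, 3, 3, 5] (2 distinct), len 8
add 3: window [3, 3, 3, 3, 5, 3, 3, 5, 3] (2 distinct), len 9
add 7: window [3, 7] (2 distinct), len 2
add 3: window [3, 7, 3] (2 distinct), len 3
add 7: window [3, 7, 3, 7] (2 distinct), len 4
add 7: window [3, 7, 3, 7, 7] (2 distinct), len 5
add 3: window [3, 7, 3, 7, 7, 3] (2 distinct), len 6
Longest length with ≤2 distinct: 9.

9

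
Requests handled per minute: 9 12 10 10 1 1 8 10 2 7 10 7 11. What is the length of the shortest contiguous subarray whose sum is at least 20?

Extend right; whenever the sum reaches 20, record the length and shrink from the left:
add 9: running sum 9 < 20
add 12: shortest ending here [9, 12] sum 21, len 2
add 10: shortest ending here [12, 10] sum 22, len 2
add 10: shortest ending here [10, 10] sum 20, len 2
add 1: shortest ending here [10, 10, 1] sum 21, len 3
add 1: shortest ending here [10, 10, 1, 1] sum 22, len 4
add 8: shortest ending here [10, 1, 1, 8] sum 20, len 4
add 10: shortest ending here [1, 1, 8, 10] sum 20, len 4
add 2: shortest ending here [8, 10, 2] sum 20, len 3
add 7: shortest ending here [8, 10, 2, 7] sum 27, len 4
add 10: shortest ending here [10, 2, 7, 10] sum 29, len 4
add 7: shortest ending here [7, 10, 7] sum 24, len 3
add 11: shortest ending here [10, 7, 11] sum 28, len 3
Shortest qualifying length: 2.

2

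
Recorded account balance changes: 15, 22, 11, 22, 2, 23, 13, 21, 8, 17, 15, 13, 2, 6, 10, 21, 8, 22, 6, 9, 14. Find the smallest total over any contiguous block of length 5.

46

(15, 22, 11, 22, 2) → sum 72
(22, 11, 22, 2, 23) → sum 80
(11, 22, 2, 23, 13) → sum 71
(22, 2, 23, 13, 21) → sum 81
(2, 23, 13, 21, 8) → sum 67
(23, 13, 21, 8, 17) → sum 82
(13, 21, 8, 17, 15) → sum 74
(21, 8, 17, 15, 13) → sum 74
(8, 17, 15, 13, 2) → sum 55
(17, 15, 13, 2, 6) → sum 53
(15, 13, 2, 6, 10) → sum 46
(13, 2, 6, 10, 21) → sum 52
(2, 6, 10, 21, 8) → sum 47
(6, 10, 21, 8, 22) → sum 67
(10, 21, 8, 22, 6) → sum 67
(21, 8, 22, 6, 9) → sum 66
(8, 22, 6, 9, 14) → sum 59
Smallest of these is 46.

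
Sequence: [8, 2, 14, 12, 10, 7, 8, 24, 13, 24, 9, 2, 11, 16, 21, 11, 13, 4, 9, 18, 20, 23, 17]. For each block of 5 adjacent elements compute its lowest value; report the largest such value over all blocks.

11

Window mins for each of the 19 positions:
[8, 2, 14, 12, 10] → min 2
[2, 14, 12, 10, 7] → min 2
[14, 12, 10, 7, 8] → min 7
[12, 10, 7, 8, 24] → min 7
[10, 7, 8, 24, 13] → min 7
[7, 8, 24, 13, 24] → min 7
[8, 24, 13, 24, 9] → min 8
[24, 13, 24, 9, 2] → min 2
[13, 24, 9, 2, 11] → min 2
[24, 9, 2, 11, 16] → min 2
[9, 2, 11, 16, 21] → min 2
[2, 11, 16, 21, 11] → min 2
[11, 16, 21, 11, 13] → min 11
[16, 21, 11, 13, 4] → min 4
[21, 11, 13, 4, 9] → min 4
[11, 13, 4, 9, 18] → min 4
[13, 4, 9, 18, 20] → min 4
[4, 9, 18, 20, 23] → min 4
[9, 18, 20, 23, 17] → min 9
Largest of these is 11.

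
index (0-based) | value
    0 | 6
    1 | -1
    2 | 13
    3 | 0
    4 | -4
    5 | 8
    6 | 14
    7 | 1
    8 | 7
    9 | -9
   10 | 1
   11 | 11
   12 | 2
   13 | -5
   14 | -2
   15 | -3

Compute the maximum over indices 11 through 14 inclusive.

11

Elements at indices 11..14: 11, 2, -5, -2
max(11, 2, -5, -2) = 11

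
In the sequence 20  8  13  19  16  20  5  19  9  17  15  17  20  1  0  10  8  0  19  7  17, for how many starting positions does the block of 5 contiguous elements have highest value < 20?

6

(20, 8, 13, 19, 16) → max 20
(8, 13, 19, 16, 20) → max 20
(13, 19, 16, 20, 5) → max 20
(19, 16, 20, 5, 19) → max 20
(16, 20, 5, 19, 9) → max 20
(20, 5, 19, 9, 17) → max 20
(5, 19, 9, 17, 15) → max 19  < 20 ✓
(19, 9, 17, 15, 17) → max 19  < 20 ✓
(9, 17, 15, 17, 20) → max 20
(17, 15, 17, 20, 1) → max 20
(15, 17, 20, 1, 0) → max 20
(17, 20, 1, 0, 10) → max 20
(20, 1, 0, 10, 8) → max 20
(1, 0, 10, 8, 0) → max 10  < 20 ✓
(0, 10, 8, 0, 19) → max 19  < 20 ✓
(10, 8, 0, 19, 7) → max 19  < 20 ✓
(8, 0, 19, 7, 17) → max 19  < 20 ✓
6 windows satisfy the condition.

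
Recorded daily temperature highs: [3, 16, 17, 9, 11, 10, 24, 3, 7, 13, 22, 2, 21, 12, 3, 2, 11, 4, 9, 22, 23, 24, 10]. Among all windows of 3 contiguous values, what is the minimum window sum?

Window sums for each of the 21 positions:
[3, 16, 17] → sum 36
[16, 17, 9] → sum 42
[17, 9, 11] → sum 37
[9, 11, 10] → sum 30
[11, 10, 24] → sum 45
[10, 24, 3] → sum 37
[24, 3, 7] → sum 34
[3, 7, 13] → sum 23
[7, 13, 22] → sum 42
[13, 22, 2] → sum 37
[22, 2, 21] → sum 45
[2, 21, 12] → sum 35
[21, 12, 3] → sum 36
[12, 3, 2] → sum 17
[3, 2, 11] → sum 16
[2, 11, 4] → sum 17
[11, 4, 9] → sum 24
[4, 9, 22] → sum 35
[9, 22, 23] → sum 54
[22, 23, 24] → sum 69
[23, 24, 10] → sum 57
Minimum of these is 16.

16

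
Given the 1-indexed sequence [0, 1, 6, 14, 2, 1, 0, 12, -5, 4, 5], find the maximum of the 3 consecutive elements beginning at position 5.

2

Elements at indices 5..7: 2, 1, 0
max(2, 1, 0) = 2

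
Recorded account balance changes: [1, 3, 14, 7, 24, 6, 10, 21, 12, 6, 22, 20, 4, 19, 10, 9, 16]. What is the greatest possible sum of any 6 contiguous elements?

(1, 3, 14, 7, 24, 6) → sum 55
(3, 14, 7, 24, 6, 10) → sum 64
(14, 7, 24, 6, 10, 21) → sum 82
(7, 24, 6, 10, 21, 12) → sum 80
(24, 6, 10, 21, 12, 6) → sum 79
(6, 10, 21, 12, 6, 22) → sum 77
(10, 21, 12, 6, 22, 20) → sum 91
(21, 12, 6, 22, 20, 4) → sum 85
(12, 6, 22, 20, 4, 19) → sum 83
(6, 22, 20, 4, 19, 10) → sum 81
(22, 20, 4, 19, 10, 9) → sum 84
(20, 4, 19, 10, 9, 16) → sum 78
Greatest of these is 91.

91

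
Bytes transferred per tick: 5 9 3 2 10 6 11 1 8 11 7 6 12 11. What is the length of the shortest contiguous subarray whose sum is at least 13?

add 5: running sum 5 < 13
end 1: [5, 9] sum 14, len 2
end 2: [5, 9, 3] sum 17, len 3
end 3: [9, 3, 2] sum 14, len 3
end 4: [3, 2, 10] sum 15, len 3
end 5: [10, 6] sum 16, len 2
end 6: [6, 11] sum 17, len 2
end 7: [6, 11, 1] sum 18, len 3
end 8: [11, 1, 8] sum 20, len 3
end 9: [8, 11] sum 19, len 2
end 10: [11, 7] sum 18, len 2
end 11: [7, 6] sum 13, len 2
end 12: [6, 12] sum 18, len 2
end 13: [12, 11] sum 23, len 2
Shortest qualifying length: 2.

2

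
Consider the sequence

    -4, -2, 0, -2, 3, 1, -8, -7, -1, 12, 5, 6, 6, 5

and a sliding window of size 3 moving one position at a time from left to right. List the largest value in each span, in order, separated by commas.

0, 0, 3, 3, 3, 1, -1, 12, 12, 12, 6, 6

-4 -2 0 → max 0
-2 0 -2 → max 0
0 -2 3 → max 3
-2 3 1 → max 3
3 1 -8 → max 3
1 -8 -7 → max 1
-8 -7 -1 → max -1
-7 -1 12 → max 12
-1 12 5 → max 12
12 5 6 → max 12
5 6 6 → max 6
6 6 5 → max 6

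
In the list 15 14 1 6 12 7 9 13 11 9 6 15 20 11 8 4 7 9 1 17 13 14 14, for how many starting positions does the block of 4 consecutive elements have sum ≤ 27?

15 14 1 6 → sum 36
14 1 6 12 → sum 33
1 6 12 7 → sum 26  ≤ 27 ✓
6 12 7 9 → sum 34
12 7 9 13 → sum 41
7 9 13 11 → sum 40
9 13 11 9 → sum 42
13 11 9 6 → sum 39
11 9 6 15 → sum 41
9 6 15 20 → sum 50
6 15 20 11 → sum 52
15 20 11 8 → sum 54
20 11 8 4 → sum 43
11 8 4 7 → sum 30
8 4 7 9 → sum 28
4 7 9 1 → sum 21  ≤ 27 ✓
7 9 1 17 → sum 34
9 1 17 13 → sum 40
1 17 13 14 → sum 45
17 13 14 14 → sum 58
2 windows satisfy the condition.

2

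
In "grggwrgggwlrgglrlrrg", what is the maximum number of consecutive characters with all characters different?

4

[g] len 1
[g, r] len 2
[r, g] len 2
[g] len 1
[g, w] len 2
[g, w, r] len 3
[w, r, g] len 3
[g] len 1
[g] len 1
[g, w] len 2
[g, w, l] len 3
[g, w, l, r] len 4
[w, l, r, g] len 4
[g] len 1
[g, l] len 2
[g, l, r] len 3
[r, l] len 2
[l, r] len 2
[r] len 1
[r, g] len 2
Longest all-distinct length: 4.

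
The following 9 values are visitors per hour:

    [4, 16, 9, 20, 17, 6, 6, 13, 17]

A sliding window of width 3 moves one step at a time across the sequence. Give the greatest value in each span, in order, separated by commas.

16, 20, 20, 20, 17, 13, 17

Sliding a size-3 window across the 9 values:
4 16 9 → max 16
16 9 20 → max 20
9 20 17 → max 20
20 17 6 → max 20
17 6 6 → max 17
6 6 13 → max 13
6 13 17 → max 17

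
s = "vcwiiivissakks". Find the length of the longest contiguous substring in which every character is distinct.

[v] len 1
[v, c] len 2
[v, c, w] len 3
[v, c, w, i] len 4
[i] len 1
[i] len 1
[i, v] len 2
[v, i] len 2
[v, i, s] len 3
[s] len 1
[s, a] len 2
[s, a, k] len 3
[k] len 1
[k, s] len 2
Longest all-distinct length: 4.

4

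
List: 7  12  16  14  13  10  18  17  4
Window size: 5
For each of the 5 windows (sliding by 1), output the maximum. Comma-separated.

7 12 16 14 13 → max 16
12 16 14 13 10 → max 16
16 14 13 10 18 → max 18
14 13 10 18 17 → max 18
13 10 18 17 4 → max 18

16, 16, 18, 18, 18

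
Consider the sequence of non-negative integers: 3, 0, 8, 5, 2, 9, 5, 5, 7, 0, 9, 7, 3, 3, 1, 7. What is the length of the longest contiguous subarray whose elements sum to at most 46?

[3] sum 3 len 1
[3, 0] sum 3 len 2
[3, 0, 8] sum 11 len 3
[3, 0, 8, 5] sum 16 len 4
[3, 0, 8, 5, 2] sum 18 len 5
[3, 0, 8, 5, 2, 9] sum 27 len 6
[3, 0, 8, 5, 2, 9, 5] sum 32 len 7
[3, 0, 8, 5, 2, 9, 5, 5] sum 37 len 8
[3, 0, 8, 5, 2, 9, 5, 5, 7] sum 44 len 9
[3, 0, 8, 5, 2, 9, 5, 5, 7, 0] sum 44 len 10
[5, 2, 9, 5, 5, 7, 0, 9] sum 42 len 8
[2, 9, 5, 5, 7, 0, 9, 7] sum 44 len 8
[9, 5, 5, 7, 0, 9, 7, 3] sum 45 len 8
[5, 5, 7, 0, 9, 7, 3, 3] sum 39 len 8
[5, 5, 7, 0, 9, 7, 3, 3, 1] sum 40 len 9
[5, 7, 0, 9, 7, 3, 3, 1, 7] sum 42 len 9
Longest length seen: 10.

10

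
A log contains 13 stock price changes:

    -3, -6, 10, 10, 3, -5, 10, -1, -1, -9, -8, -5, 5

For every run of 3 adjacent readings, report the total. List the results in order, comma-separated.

Sliding a size-3 window across the 13 values:
(-3, -6, 10) → sum 1
(-6, 10, 10) → sum 14
(10, 10, 3) → sum 23
(10, 3, -5) → sum 8
(3, -5, 10) → sum 8
(-5, 10, -1) → sum 4
(10, -1, -1) → sum 8
(-1, -1, -9) → sum -11
(-1, -9, -8) → sum -18
(-9, -8, -5) → sum -22
(-8, -5, 5) → sum -8

1, 14, 23, 8, 8, 4, 8, -11, -18, -22, -8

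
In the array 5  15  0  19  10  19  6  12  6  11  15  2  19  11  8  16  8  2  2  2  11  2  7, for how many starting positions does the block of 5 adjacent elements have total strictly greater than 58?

3

(5, 15, 0, 19, 10) → sum 49
(15, 0, 19, 10, 19) → sum 63  > 58 ✓
(0, 19, 10, 19, 6) → sum 54
(19, 10, 19, 6, 12) → sum 66  > 58 ✓
(10, 19, 6, 12, 6) → sum 53
(19, 6, 12, 6, 11) → sum 54
(6, 12, 6, 11, 15) → sum 50
(12, 6, 11, 15, 2) → sum 46
(6, 11, 15, 2, 19) → sum 53
(11, 15, 2, 19, 11) → sum 58
(15, 2, 19, 11, 8) → sum 55
(2, 19, 11, 8, 16) → sum 56
(19, 11, 8, 16, 8) → sum 62  > 58 ✓
(11, 8, 16, 8, 2) → sum 45
(8, 16, 8, 2, 2) → sum 36
(16, 8, 2, 2, 2) → sum 30
(8, 2, 2, 2, 11) → sum 25
(2, 2, 2, 11, 2) → sum 19
(2, 2, 11, 2, 7) → sum 24
3 windows satisfy the condition.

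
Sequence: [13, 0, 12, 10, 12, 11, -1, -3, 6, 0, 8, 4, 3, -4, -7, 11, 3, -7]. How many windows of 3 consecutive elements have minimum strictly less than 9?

14

13 0 12 → min 0  < 9 ✓
0 12 10 → min 0  < 9 ✓
12 10 12 → min 10
10 12 11 → min 10
12 11 -1 → min -1  < 9 ✓
11 -1 -3 → min -3  < 9 ✓
-1 -3 6 → min -3  < 9 ✓
-3 6 0 → min -3  < 9 ✓
6 0 8 → min 0  < 9 ✓
0 8 4 → min 0  < 9 ✓
8 4 3 → min 3  < 9 ✓
4 3 -4 → min -4  < 9 ✓
3 -4 -7 → min -7  < 9 ✓
-4 -7 11 → min -7  < 9 ✓
-7 11 3 → min -7  < 9 ✓
11 3 -7 → min -7  < 9 ✓
14 windows satisfy the condition.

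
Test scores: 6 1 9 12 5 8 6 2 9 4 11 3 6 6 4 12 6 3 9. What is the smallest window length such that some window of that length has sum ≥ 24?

3

Extend right; whenever the sum reaches 24, record the length and shrink from the left:
add 6: running sum 6 < 24
add 1: running sum 7 < 24
add 9: running sum 16 < 24
add 12: shortest ending here [6, 1, 9, 12] sum 28, len 4
add 5: shortest ending here [9, 12, 5] sum 26, len 3
add 8: shortest ending here [12, 5, 8] sum 25, len 3
add 6: shortest ending here [12, 5, 8, 6] sum 31, len 4
add 2: shortest ending here [12, 5, 8, 6, 2] sum 33, len 5
add 9: shortest ending here [8, 6, 2, 9] sum 25, len 4
add 4: shortest ending here [8, 6, 2, 9, 4] sum 29, len 5
add 11: shortest ending here [9, 4, 11] sum 24, len 3
add 3: shortest ending here [9, 4, 11, 3] sum 27, len 4
add 6: shortest ending here [4, 11, 3, 6] sum 24, len 4
add 6: shortest ending here [11, 3, 6, 6] sum 26, len 4
add 4: shortest ending here [11, 3, 6, 6, 4] sum 30, len 5
add 12: shortest ending here [6, 6, 4, 12] sum 28, len 4
add 6: shortest ending here [6, 4, 12, 6] sum 28, len 4
add 3: shortest ending here [4, 12, 6, 3] sum 25, len 4
add 9: shortest ending here [12, 6, 3, 9] sum 30, len 4
Shortest qualifying length: 3.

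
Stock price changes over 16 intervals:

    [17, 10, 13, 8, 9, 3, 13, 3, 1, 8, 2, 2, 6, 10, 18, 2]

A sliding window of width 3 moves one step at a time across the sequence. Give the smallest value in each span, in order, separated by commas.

(17, 10, 13) → min 10
(10, 13, 8) → min 8
(13, 8, 9) → min 8
(8, 9, 3) → min 3
(9, 3, 13) → min 3
(3, 13, 3) → min 3
(13, 3, 1) → min 1
(3, 1, 8) → min 1
(1, 8, 2) → min 1
(8, 2, 2) → min 2
(2, 2, 6) → min 2
(2, 6, 10) → min 2
(6, 10, 18) → min 6
(10, 18, 2) → min 2

10, 8, 8, 3, 3, 3, 1, 1, 1, 2, 2, 2, 6, 2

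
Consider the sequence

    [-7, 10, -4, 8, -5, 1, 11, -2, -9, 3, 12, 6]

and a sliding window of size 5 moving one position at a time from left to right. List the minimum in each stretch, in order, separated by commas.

Sliding a size-5 window across the 12 values:
-7 10 -4 8 -5 → min -7
10 -4 8 -5 1 → min -5
-4 8 -5 1 11 → min -5
8 -5 1 11 -2 → min -5
-5 1 11 -2 -9 → min -9
1 11 -2 -9 3 → min -9
11 -2 -9 3 12 → min -9
-2 -9 3 12 6 → min -9

-7, -5, -5, -5, -9, -9, -9, -9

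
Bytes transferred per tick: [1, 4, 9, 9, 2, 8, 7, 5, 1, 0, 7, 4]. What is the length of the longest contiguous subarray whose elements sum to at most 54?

→ 1: sum 1, len 1
→ 4: sum 5, len 2
→ 9: sum 14, len 3
→ 9: sum 23, len 4
→ 2: sum 25, len 5
→ 8: sum 33, len 6
→ 7: sum 40, len 7
→ 5: sum 45, len 8
→ 1: sum 46, len 9
→ 0: sum 46, len 10
→ 7: sum 53, len 11
→ 4 (dropped 1, 4): sum 52, len 10
Longest length seen: 11.

11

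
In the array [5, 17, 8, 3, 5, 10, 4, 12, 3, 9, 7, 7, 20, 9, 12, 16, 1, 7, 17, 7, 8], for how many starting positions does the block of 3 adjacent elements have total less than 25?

8

5 17 8 → sum 30
17 8 3 → sum 28
8 3 5 → sum 16  < 25 ✓
3 5 10 → sum 18  < 25 ✓
5 10 4 → sum 19  < 25 ✓
10 4 12 → sum 26
4 12 3 → sum 19  < 25 ✓
12 3 9 → sum 24  < 25 ✓
3 9 7 → sum 19  < 25 ✓
9 7 7 → sum 23  < 25 ✓
7 7 20 → sum 34
7 20 9 → sum 36
20 9 12 → sum 41
9 12 16 → sum 37
12 16 1 → sum 29
16 1 7 → sum 24  < 25 ✓
1 7 17 → sum 25
7 17 7 → sum 31
17 7 8 → sum 32
8 windows satisfy the condition.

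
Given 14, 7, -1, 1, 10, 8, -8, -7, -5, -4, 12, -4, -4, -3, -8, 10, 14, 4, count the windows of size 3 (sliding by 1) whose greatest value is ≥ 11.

6

14 7 -1 → max 14  ≥ 11 ✓
7 -1 1 → max 7
-1 1 10 → max 10
1 10 8 → max 10
10 8 -8 → max 10
8 -8 -7 → max 8
-8 -7 -5 → max -5
-7 -5 -4 → max -4
-5 -4 12 → max 12  ≥ 11 ✓
-4 12 -4 → max 12  ≥ 11 ✓
12 -4 -4 → max 12  ≥ 11 ✓
-4 -4 -3 → max -3
-4 -3 -8 → max -3
-3 -8 10 → max 10
-8 10 14 → max 14  ≥ 11 ✓
10 14 4 → max 14  ≥ 11 ✓
6 windows satisfy the condition.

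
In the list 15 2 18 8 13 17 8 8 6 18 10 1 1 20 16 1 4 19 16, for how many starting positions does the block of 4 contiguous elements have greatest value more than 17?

13

15 2 18 8 → max 18  > 17 ✓
2 18 8 13 → max 18  > 17 ✓
18 8 13 17 → max 18  > 17 ✓
8 13 17 8 → max 17
13 17 8 8 → max 17
17 8 8 6 → max 17
8 8 6 18 → max 18  > 17 ✓
8 6 18 10 → max 18  > 17 ✓
6 18 10 1 → max 18  > 17 ✓
18 10 1 1 → max 18  > 17 ✓
10 1 1 20 → max 20  > 17 ✓
1 1 20 16 → max 20  > 17 ✓
1 20 16 1 → max 20  > 17 ✓
20 16 1 4 → max 20  > 17 ✓
16 1 4 19 → max 19  > 17 ✓
1 4 19 16 → max 19  > 17 ✓
13 windows satisfy the condition.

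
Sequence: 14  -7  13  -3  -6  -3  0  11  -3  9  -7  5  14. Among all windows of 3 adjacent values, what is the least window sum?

-12

(14, -7, 13) → sum 20
(-7, 13, -3) → sum 3
(13, -3, -6) → sum 4
(-3, -6, -3) → sum -12
(-6, -3, 0) → sum -9
(-3, 0, 11) → sum 8
(0, 11, -3) → sum 8
(11, -3, 9) → sum 17
(-3, 9, -7) → sum -1
(9, -7, 5) → sum 7
(-7, 5, 14) → sum 12
Least of these is -12.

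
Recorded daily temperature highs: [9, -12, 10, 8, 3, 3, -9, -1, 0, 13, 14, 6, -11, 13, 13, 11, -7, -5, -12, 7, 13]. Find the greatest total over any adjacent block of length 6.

(9, -12, 10, 8, 3, 3) → sum 21
(-12, 10, 8, 3, 3, -9) → sum 3
(10, 8, 3, 3, -9, -1) → sum 14
(8, 3, 3, -9, -1, 0) → sum 4
(3, 3, -9, -1, 0, 13) → sum 9
(3, -9, -1, 0, 13, 14) → sum 20
(-9, -1, 0, 13, 14, 6) → sum 23
(-1, 0, 13, 14, 6, -11) → sum 21
(0, 13, 14, 6, -11, 13) → sum 35
(13, 14, 6, -11, 13, 13) → sum 48
(14, 6, -11, 13, 13, 11) → sum 46
(6, -11, 13, 13, 11, -7) → sum 25
(-11, 13, 13, 11, -7, -5) → sum 14
(13, 13, 11, -7, -5, -12) → sum 13
(13, 11, -7, -5, -12, 7) → sum 7
(11, -7, -5, -12, 7, 13) → sum 7
Greatest of these is 48.

48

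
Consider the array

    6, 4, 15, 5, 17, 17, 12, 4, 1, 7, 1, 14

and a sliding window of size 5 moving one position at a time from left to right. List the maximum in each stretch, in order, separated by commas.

17, 17, 17, 17, 17, 17, 12, 14

Sliding a size-5 window across the 12 values:
6 4 15 5 17 → max 17
4 15 5 17 17 → max 17
15 5 17 17 12 → max 17
5 17 17 12 4 → max 17
17 17 12 4 1 → max 17
17 12 4 1 7 → max 17
12 4 1 7 1 → max 12
4 1 7 1 14 → max 14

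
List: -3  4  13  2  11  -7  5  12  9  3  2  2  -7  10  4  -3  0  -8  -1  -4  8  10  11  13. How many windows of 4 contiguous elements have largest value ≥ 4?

-3 4 13 2 → max 13  ≥ 4 ✓
4 13 2 11 → max 13  ≥ 4 ✓
13 2 11 -7 → max 13  ≥ 4 ✓
2 11 -7 5 → max 11  ≥ 4 ✓
11 -7 5 12 → max 12  ≥ 4 ✓
-7 5 12 9 → max 12  ≥ 4 ✓
5 12 9 3 → max 12  ≥ 4 ✓
12 9 3 2 → max 12  ≥ 4 ✓
9 3 2 2 → max 9  ≥ 4 ✓
3 2 2 -7 → max 3
2 2 -7 10 → max 10  ≥ 4 ✓
2 -7 10 4 → max 10  ≥ 4 ✓
-7 10 4 -3 → max 10  ≥ 4 ✓
10 4 -3 0 → max 10  ≥ 4 ✓
4 -3 0 -8 → max 4  ≥ 4 ✓
-3 0 -8 -1 → max 0
0 -8 -1 -4 → max 0
-8 -1 -4 8 → max 8  ≥ 4 ✓
-1 -4 8 10 → max 10  ≥ 4 ✓
-4 8 10 11 → max 11  ≥ 4 ✓
8 10 11 13 → max 13  ≥ 4 ✓
18 windows satisfy the condition.

18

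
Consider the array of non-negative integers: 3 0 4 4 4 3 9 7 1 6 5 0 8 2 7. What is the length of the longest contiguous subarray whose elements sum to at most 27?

7

Extend to the right; shrink from the left whenever the sum exceeds 27:
→ 3: sum 3, len 1
→ 0: sum 3, len 2
→ 4: sum 7, len 3
→ 4: sum 11, len 4
→ 4: sum 15, len 5
→ 3: sum 18, len 6
→ 9: sum 27, len 7
→ 7 (dropped 3, 0, 4): sum 27, len 5
→ 1 (dropped 4): sum 24, len 5
→ 6 (dropped 4): sum 26, len 5
→ 5 (dropped 3, 9): sum 19, len 4
→ 0: sum 19, len 5
→ 8: sum 27, len 6
→ 2 (dropped 7): sum 22, len 6
→ 7 (dropped 1, 6): sum 22, len 5
Longest length seen: 7.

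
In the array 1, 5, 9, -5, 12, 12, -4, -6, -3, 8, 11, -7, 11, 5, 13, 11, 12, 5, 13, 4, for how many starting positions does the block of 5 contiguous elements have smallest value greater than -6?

(1, 5, 9, -5, 12) → min -5  > -6 ✓
(5, 9, -5, 12, 12) → min -5  > -6 ✓
(9, -5, 12, 12, -4) → min -5  > -6 ✓
(-5, 12, 12, -4, -6) → min -6
(12, 12, -4, -6, -3) → min -6
(12, -4, -6, -3, 8) → min -6
(-4, -6, -3, 8, 11) → min -6
(-6, -3, 8, 11, -7) → min -7
(-3, 8, 11, -7, 11) → min -7
(8, 11, -7, 11, 5) → min -7
(11, -7, 11, 5, 13) → min -7
(-7, 11, 5, 13, 11) → min -7
(11, 5, 13, 11, 12) → min 5  > -6 ✓
(5, 13, 11, 12, 5) → min 5  > -6 ✓
(13, 11, 12, 5, 13) → min 5  > -6 ✓
(11, 12, 5, 13, 4) → min 4  > -6 ✓
7 windows satisfy the condition.

7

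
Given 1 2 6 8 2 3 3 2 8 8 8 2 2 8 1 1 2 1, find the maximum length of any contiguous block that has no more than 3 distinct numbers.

add 1: window [1] (1 distinct), len 1
add 2: window [1, 2] (2 distinct), len 2
add 6: window [1, 2, 6] (3 distinct), len 3
add 8: window [2, 6, 8] (3 distinct), len 3
add 2: window [2, 6, 8, 2] (3 distinct), len 4
add 3: window [8, 2, 3] (3 distinct), len 3
add 3: window [8, 2, 3, 3] (3 distinct), len 4
add 2: window [8, 2, 3, 3, 2] (3 distinct), len 5
add 8: window [8, 2, 3, 3, 2, 8] (3 distinct), len 6
add 8: window [8, 2, 3, 3, 2, 8, 8] (3 distinct), len 7
add 8: window [8, 2, 3, 3, 2, 8, 8, 8] (3 distinct), len 8
add 2: window [8, 2, 3, 3, 2, 8, 8, 8, 2] (3 distinct), len 9
add 2: window [8, 2, 3, 3, 2, 8, 8, 8, 2, 2] (3 distinct), len 10
add 8: window [8, 2, 3, 3, 2, 8, 8, 8, 2, 2, 8] (3 distinct), len 11
add 1: window [2, 8, 8, 8, 2, 2, 8, 1] (3 distinct), len 8
add 1: window [2, 8, 8, 8, 2, 2, 8, 1, 1] (3 distinct), len 9
add 2: window [2, 8, 8, 8, 2, 2, 8, 1, 1, 2] (3 distinct), len 10
add 1: window [2, 8, 8, 8, 2, 2, 8, 1, 1, 2, 1] (3 distinct), len 11
Longest length with ≤3 distinct: 11.

11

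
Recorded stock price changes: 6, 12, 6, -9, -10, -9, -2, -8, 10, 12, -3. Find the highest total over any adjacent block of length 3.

24

Each size-3 window and its sum:
(6, 12, 6) → sum 24
(12, 6, -9) → sum 9
(6, -9, -10) → sum -13
(-9, -10, -9) → sum -28
(-10, -9, -2) → sum -21
(-9, -2, -8) → sum -19
(-2, -8, 10) → sum 0
(-8, 10, 12) → sum 14
(10, 12, -3) → sum 19
Highest of these is 24.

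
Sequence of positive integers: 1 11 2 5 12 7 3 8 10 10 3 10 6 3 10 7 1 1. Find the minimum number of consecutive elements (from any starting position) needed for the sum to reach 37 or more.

5

Extend right; whenever the sum reaches 37, record the length and shrink from the left:
add 1: running sum 1 < 37
add 11: running sum 12 < 37
add 2: running sum 14 < 37
add 5: running sum 19 < 37
add 12: running sum 31 < 37
end 5: [11, 2, 5, 12, 7] sum 37, len 5
end 6: [11, 2, 5, 12, 7, 3] sum 40, len 6
end 7: [2, 5, 12, 7, 3, 8] sum 37, len 6
end 8: [12, 7, 3, 8, 10] sum 40, len 5
end 9: [7, 3, 8, 10, 10] sum 38, len 5
end 10: [7, 3, 8, 10, 10, 3] sum 41, len 6
end 11: [8, 10, 10, 3, 10] sum 41, len 5
end 12: [10, 10, 3, 10, 6] sum 39, len 5
end 13: [10, 10, 3, 10, 6, 3] sum 42, len 6
end 14: [10, 3, 10, 6, 3, 10] sum 42, len 6
end 15: [3, 10, 6, 3, 10, 7] sum 39, len 6
end 16: [10, 6, 3, 10, 7, 1] sum 37, len 6
end 17: [10, 6, 3, 10, 7, 1, 1] sum 38, len 7
Shortest qualifying length: 5.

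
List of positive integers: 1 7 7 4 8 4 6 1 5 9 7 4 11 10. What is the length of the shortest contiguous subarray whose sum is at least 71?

add 1: running sum 1 < 71
add 7: running sum 8 < 71
add 7: running sum 15 < 71
add 4: running sum 19 < 71
add 8: running sum 27 < 71
add 4: running sum 31 < 71
add 6: running sum 37 < 71
add 1: running sum 38 < 71
add 5: running sum 43 < 71
add 9: running sum 52 < 71
add 7: running sum 59 < 71
add 4: running sum 63 < 71
add 11: shortest ending here [7, 7, 4, 8, 4, 6, 1, 5, 9, 7, 4, 11] sum 73, len 12
add 10: shortest ending here [7, 4, 8, 4, 6, 1, 5, 9, 7, 4, 11, 10] sum 76, len 12
Shortest qualifying length: 12.

12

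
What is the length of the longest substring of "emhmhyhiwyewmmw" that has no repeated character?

5

[e] len 1
[e, m] len 2
[e, m, h] len 3
[h, m] len 2
[m, h] len 2
[m, h, y] len 3
[y, h] len 2
[y, h, i] len 3
[y, h, i, w] len 4
[h, i, w, y] len 4
[h, i, w, y, e] len 5
[y, e, w] len 3
[y, e, w, m] len 4
[m] len 1
[m, w] len 2
Longest all-distinct length: 5.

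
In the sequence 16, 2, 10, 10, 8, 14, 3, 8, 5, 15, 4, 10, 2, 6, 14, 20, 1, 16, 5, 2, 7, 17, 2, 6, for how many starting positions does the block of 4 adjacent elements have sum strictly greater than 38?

[16, 2, 10, 10] → sum 38
[2, 10, 10, 8] → sum 30
[10, 10, 8, 14] → sum 42  > 38 ✓
[10, 8, 14, 3] → sum 35
[8, 14, 3, 8] → sum 33
[14, 3, 8, 5] → sum 30
[3, 8, 5, 15] → sum 31
[8, 5, 15, 4] → sum 32
[5, 15, 4, 10] → sum 34
[15, 4, 10, 2] → sum 31
[4, 10, 2, 6] → sum 22
[10, 2, 6, 14] → sum 32
[2, 6, 14, 20] → sum 42  > 38 ✓
[6, 14, 20, 1] → sum 41  > 38 ✓
[14, 20, 1, 16] → sum 51  > 38 ✓
[20, 1, 16, 5] → sum 42  > 38 ✓
[1, 16, 5, 2] → sum 24
[16, 5, 2, 7] → sum 30
[5, 2, 7, 17] → sum 31
[2, 7, 17, 2] → sum 28
[7, 17, 2, 6] → sum 32
5 windows satisfy the condition.

5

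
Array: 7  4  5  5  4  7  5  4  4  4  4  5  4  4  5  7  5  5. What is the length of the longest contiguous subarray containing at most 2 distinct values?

[7] 1 distinct, len 1
[7, 4] 2 distinct, len 2
[4, 5] 2 distinct, len 2
[4, 5, 5] 2 distinct, len 3
[4, 5, 5, 4] 2 distinct, len 4
[4, 7] 2 distinct, len 2
[7, 5] 2 distinct, len 2
[5, 4] 2 distinct, len 2
[5, 4, 4] 2 distinct, len 3
[5, 4, 4, 4] 2 distinct, len 4
[5, 4, 4, 4, 4] 2 distinct, len 5
[5, 4, 4, 4, 4, 5] 2 distinct, len 6
[5, 4, 4, 4, 4, 5, 4] 2 distinct, len 7
[5, 4, 4, 4, 4, 5, 4, 4] 2 distinct, len 8
[5, 4, 4, 4, 4, 5, 4, 4, 5] 2 distinct, len 9
[5, 7] 2 distinct, len 2
[5, 7, 5] 2 distinct, len 3
[5, 7, 5, 5] 2 distinct, len 4
Longest length with ≤2 distinct: 9.

9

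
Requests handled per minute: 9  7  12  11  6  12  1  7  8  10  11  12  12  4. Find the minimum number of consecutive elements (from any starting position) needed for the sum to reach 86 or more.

add 9: running sum 9 < 86
add 7: running sum 16 < 86
add 12: running sum 28 < 86
add 11: running sum 39 < 86
add 6: running sum 45 < 86
add 12: running sum 57 < 86
add 1: running sum 58 < 86
add 7: running sum 65 < 86
add 8: running sum 73 < 86
add 10: running sum 83 < 86
end 10: [9, 7, 12, 11, 6, 12, 1, 7, 8, 10, 11] sum 94, len 11
end 11: [12, 11, 6, 12, 1, 7, 8, 10, 11, 12] sum 90, len 10
end 12: [11, 6, 12, 1, 7, 8, 10, 11, 12, 12] sum 90, len 10
end 13: [11, 6, 12, 1, 7, 8, 10, 11, 12, 12, 4] sum 94, len 11
Shortest qualifying length: 10.

10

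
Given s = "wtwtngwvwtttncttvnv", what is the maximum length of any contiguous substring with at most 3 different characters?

add w: window [w] (1 distinct), len 1
add t: window [w, t] (2 distinct), len 2
add w: window [w, t, w] (2 distinct), len 3
add t: window [w, t, w, t] (2 distinct), len 4
add n: window [w, t, w, t, n] (3 distinct), len 5
add g: window [t, n, g] (3 distinct), len 3
add w: window [n, g, w] (3 distinct), len 3
add v: window [g, w, v] (3 distinct), len 3
add w: window [g, w, v, w] (3 distinct), len 4
add t: window [w, v, w, t] (3 distinct), len 4
add t: window [w, v, w, t, t] (3 distinct), len 5
add t: window [w, v, w, t, t, t] (3 distinct), len 6
add n: window [w, t, t, t, n] (3 distinct), len 5
add c: window [t, t, t, n, c] (3 distinct), len 5
add t: window [t, t, t, n, c, t] (3 distinct), len 6
add t: window [t, t, t, n, c, t, t] (3 distinct), len 7
add v: window [c, t, t, v] (3 distinct), len 4
add n: window [t, t, v, n] (3 distinct), len 4
add v: window [t, t, v, n, v] (3 distinct), len 5
Longest length with ≤3 distinct: 7.

7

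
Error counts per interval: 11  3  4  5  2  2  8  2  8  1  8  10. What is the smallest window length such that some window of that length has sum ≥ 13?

2

add 11: running sum 11 < 13
add 3: shortest ending here [11, 3] sum 14, len 2
add 4: shortest ending here [11, 3, 4] sum 18, len 3
add 5: shortest ending here [11, 3, 4, 5] sum 23, len 4
add 2: shortest ending here [3, 4, 5, 2] sum 14, len 4
add 2: shortest ending here [4, 5, 2, 2] sum 13, len 4
add 8: shortest ending here [5, 2, 2, 8] sum 17, len 4
add 2: shortest ending here [2, 2, 8, 2] sum 14, len 4
add 8: shortest ending here [8, 2, 8] sum 18, len 3
add 1: shortest ending here [8, 2, 8, 1] sum 19, len 4
add 8: shortest ending here [8, 1, 8] sum 17, len 3
add 10: shortest ending here [8, 10] sum 18, len 2
Shortest qualifying length: 2.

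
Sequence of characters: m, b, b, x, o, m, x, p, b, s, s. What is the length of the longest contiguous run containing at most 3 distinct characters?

[m] 1 distinct, len 1
[m, b] 2 distinct, len 2
[m, b, b] 2 distinct, len 3
[m, b, b, x] 3 distinct, len 4
[b, b, x, o] 3 distinct, len 4
[x, o, m] 3 distinct, len 3
[x, o, m, x] 3 distinct, len 4
[m, x, p] 3 distinct, len 3
[x, p, b] 3 distinct, len 3
[p, b, s] 3 distinct, len 3
[p, b, s, s] 3 distinct, len 4
Longest length with ≤3 distinct: 4.

4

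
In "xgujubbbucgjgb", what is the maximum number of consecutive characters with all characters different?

5

add x: [x] len 1
add g: [x, g] len 2
add u: [x, g, u] len 3
add j: [x, g, u, j] len 4
add u (repeat u, move left end past it): [j, u] len 2
add b: [j, u, b] len 3
add b (repeat b, move left end past it): [b] len 1
add b (repeat b, move left end past it): [b] len 1
add u: [b, u] len 2
add c: [b, u, c] len 3
add g: [b, u, c, g] len 4
add j: [b, u, c, g, j] len 5
add g (repeat g, move left end past it): [j, g] len 2
add b: [j, g, b] len 3
Longest all-distinct length: 5.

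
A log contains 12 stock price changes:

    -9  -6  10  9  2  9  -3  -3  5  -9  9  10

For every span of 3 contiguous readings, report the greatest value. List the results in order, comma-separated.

10, 10, 10, 9, 9, 9, 5, 5, 9, 10

(-9, -6, 10) → max 10
(-6, 10, 9) → max 10
(10, 9, 2) → max 10
(9, 2, 9) → max 9
(2, 9, -3) → max 9
(9, -3, -3) → max 9
(-3, -3, 5) → max 5
(-3, 5, -9) → max 5
(5, -9, 9) → max 9
(-9, 9, 10) → max 10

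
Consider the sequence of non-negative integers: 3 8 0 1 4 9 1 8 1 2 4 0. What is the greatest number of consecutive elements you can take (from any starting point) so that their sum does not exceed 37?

Extend to the right; shrink from the left whenever the sum exceeds 37:
[3] sum 3 len 1
[3, 8] sum 11 len 2
[3, 8, 0] sum 11 len 3
[3, 8, 0, 1] sum 12 len 4
[3, 8, 0, 1, 4] sum 16 len 5
[3, 8, 0, 1, 4, 9] sum 25 len 6
[3, 8, 0, 1, 4, 9, 1] sum 26 len 7
[3, 8, 0, 1, 4, 9, 1, 8] sum 34 len 8
[3, 8, 0, 1, 4, 9, 1, 8, 1] sum 35 len 9
[3, 8, 0, 1, 4, 9, 1, 8, 1, 2] sum 37 len 10
[0, 1, 4, 9, 1, 8, 1, 2, 4] sum 30 len 9
[0, 1, 4, 9, 1, 8, 1, 2, 4, 0] sum 30 len 10
Longest length seen: 10.

10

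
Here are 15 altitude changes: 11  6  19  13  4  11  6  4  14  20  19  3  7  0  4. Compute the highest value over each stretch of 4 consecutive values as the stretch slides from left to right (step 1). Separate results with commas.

Sliding a size-4 window across the 15 values:
(11, 6, 19, 13) → max 19
(6, 19, 13, 4) → max 19
(19, 13, 4, 11) → max 19
(13, 4, 11, 6) → max 13
(4, 11, 6, 4) → max 11
(11, 6, 4, 14) → max 14
(6, 4, 14, 20) → max 20
(4, 14, 20, 19) → max 20
(14, 20, 19, 3) → max 20
(20, 19, 3, 7) → max 20
(19, 3, 7, 0) → max 19
(3, 7, 0, 4) → max 7

19, 19, 19, 13, 11, 14, 20, 20, 20, 20, 19, 7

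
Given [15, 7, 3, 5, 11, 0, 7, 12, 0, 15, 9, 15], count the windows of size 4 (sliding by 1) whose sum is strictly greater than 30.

3

15 7 3 5 → sum 30
7 3 5 11 → sum 26
3 5 11 0 → sum 19
5 11 0 7 → sum 23
11 0 7 12 → sum 30
0 7 12 0 → sum 19
7 12 0 15 → sum 34  > 30 ✓
12 0 15 9 → sum 36  > 30 ✓
0 15 9 15 → sum 39  > 30 ✓
3 windows satisfy the condition.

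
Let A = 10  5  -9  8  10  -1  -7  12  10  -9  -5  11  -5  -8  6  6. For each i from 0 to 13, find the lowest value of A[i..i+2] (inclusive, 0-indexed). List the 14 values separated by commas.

Sliding a size-3 window across the 16 values:
[10, 5, -9] → min -9
[5, -9, 8] → min -9
[-9, 8, 10] → min -9
[8, 10, -1] → min -1
[10, -1, -7] → min -7
[-1, -7, 12] → min -7
[-7, 12, 10] → min -7
[12, 10, -9] → min -9
[10, -9, -5] → min -9
[-9, -5, 11] → min -9
[-5, 11, -5] → min -5
[11, -5, -8] → min -8
[-5, -8, 6] → min -8
[-8, 6, 6] → min -8

-9, -9, -9, -1, -7, -7, -7, -9, -9, -9, -5, -8, -8, -8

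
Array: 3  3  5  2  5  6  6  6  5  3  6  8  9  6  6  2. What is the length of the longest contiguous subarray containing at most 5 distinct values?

12

Extend right; when distinct count exceeds 5, shrink from the left:
[3] 1 distinct, len 1
[3, 3] 1 distinct, len 2
[3, 3, 5] 2 distinct, len 3
[3, 3, 5, 2] 3 distinct, len 4
[3, 3, 5, 2, 5] 3 distinct, len 5
[3, 3, 5, 2, 5, 6] 4 distinct, len 6
[3, 3, 5, 2, 5, 6, 6] 4 distinct, len 7
[3, 3, 5, 2, 5, 6, 6, 6] 4 distinct, len 8
[3, 3, 5, 2, 5, 6, 6, 6, 5] 4 distinct, len 9
[3, 3, 5, 2, 5, 6, 6, 6, 5, 3] 4 distinct, len 10
[3, 3, 5, 2, 5, 6, 6, 6, 5, 3, 6] 4 distinct, len 11
[3, 3, 5, 2, 5, 6, 6, 6, 5, 3, 6, 8] 5 distinct, len 12
[5, 6, 6, 6, 5, 3, 6, 8, 9] 5 distinct, len 9
[5, 6, 6, 6, 5, 3, 6, 8, 9, 6] 5 distinct, len 10
[5, 6, 6, 6, 5, 3, 6, 8, 9, 6, 6] 5 distinct, len 11
[3, 6, 8, 9, 6, 6, 2] 5 distinct, len 7
Longest length with ≤5 distinct: 12.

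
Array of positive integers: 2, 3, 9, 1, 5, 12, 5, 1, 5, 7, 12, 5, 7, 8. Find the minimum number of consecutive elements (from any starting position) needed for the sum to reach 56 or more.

9

add 2: running sum 2 < 56
add 3: running sum 5 < 56
add 9: running sum 14 < 56
add 1: running sum 15 < 56
add 5: running sum 20 < 56
add 12: running sum 32 < 56
add 5: running sum 37 < 56
add 1: running sum 38 < 56
add 5: running sum 43 < 56
add 7: running sum 50 < 56
add 12: shortest ending here [9, 1, 5, 12, 5, 1, 5, 7, 12] sum 57, len 9
add 5: shortest ending here [9, 1, 5, 12, 5, 1, 5, 7, 12, 5] sum 62, len 10
add 7: shortest ending here [5, 12, 5, 1, 5, 7, 12, 5, 7] sum 59, len 9
add 8: shortest ending here [12, 5, 1, 5, 7, 12, 5, 7, 8] sum 62, len 9
Shortest qualifying length: 9.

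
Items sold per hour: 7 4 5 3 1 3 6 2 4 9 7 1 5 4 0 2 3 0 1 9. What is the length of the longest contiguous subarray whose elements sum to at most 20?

8

Extend to the right; shrink from the left whenever the sum exceeds 20:
[7] sum 7 len 1
[7, 4] sum 11 len 2
[7, 4, 5] sum 16 len 3
[7, 4, 5, 3] sum 19 len 4
[7, 4, 5, 3, 1] sum 20 len 5
[4, 5, 3, 1, 3] sum 16 len 5
[5, 3, 1, 3, 6] sum 18 len 5
[5, 3, 1, 3, 6, 2] sum 20 len 6
[3, 1, 3, 6, 2, 4] sum 19 len 6
[2, 4, 9] sum 15 len 3
[4, 9, 7] sum 20 len 3
[9, 7, 1] sum 17 len 3
[7, 1, 5] sum 13 len 3
[7, 1, 5, 4] sum 17 len 4
[7, 1, 5, 4, 0] sum 17 len 5
[7, 1, 5, 4, 0, 2] sum 19 len 6
[1, 5, 4, 0, 2, 3] sum 15 len 6
[1, 5, 4, 0, 2, 3, 0] sum 15 len 7
[1, 5, 4, 0, 2, 3, 0, 1] sum 16 len 8
[4, 0, 2, 3, 0, 1, 9] sum 19 len 7
Longest length seen: 8.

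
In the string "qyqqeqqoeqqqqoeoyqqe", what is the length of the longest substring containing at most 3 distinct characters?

14

Extend right; when distinct count exceeds 3, shrink from the left:
[q] 1 distinct, len 1
[q, y] 2 distinct, len 2
[q, y, q] 2 distinct, len 3
[q, y, q, q] 2 distinct, len 4
[q, y, q, q, e] 3 distinct, len 5
[q, y, q, q, e, q] 3 distinct, len 6
[q, y, q, q, e, q, q] 3 distinct, len 7
[q, q, e, q, q, o] 3 distinct, len 6
[q, q, e, q, q, o, e] 3 distinct, len 7
[q, q, e, q, q, o, e, q] 3 distinct, len 8
[q, q, e, q, q, o, e, q, q] 3 distinct, len 9
[q, q, e, q, q, o, e, q, q, q] 3 distinct, len 10
[q, q, e, q, q, o, e, q, q, q, q] 3 distinct, len 11
[q, q, e, q, q, o, e, q, q, q, q, o] 3 distinct, len 12
[q, q, e, q, q, o, e, q, q, q, q, o, e] 3 distinct, len 13
[q, q, e, q, q, o, e, q, q, q, q, o, e, o] 3 distinct, len 14
[o, e, o, y] 3 distinct, len 4
[o, y, q] 3 distinct, len 3
[o, y, q, q] 3 distinct, len 4
[y, q, q, e] 3 distinct, len 4
Longest length with ≤3 distinct: 14.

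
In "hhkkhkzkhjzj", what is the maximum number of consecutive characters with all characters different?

4

add h: [h] len 1
add h (repeat h, move left end past it): [h] len 1
add k: [h, k] len 2
add k (repeat k, move left end past it): [k] len 1
add h: [k, h] len 2
add k (repeat k, move left end past it): [h, k] len 2
add z: [h, k, z] len 3
add k (repeat k, move left end past it): [z, k] len 2
add h: [z, k, h] len 3
add j: [z, k, h, j] len 4
add z (repeat z, move left end past it): [k, h, j, z] len 4
add j (repeat j, move left end past it): [z, j] len 2
Longest all-distinct length: 4.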